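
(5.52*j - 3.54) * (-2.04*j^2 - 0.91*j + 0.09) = -11.2608*j^3 + 2.1984*j^2 + 3.7182*j - 0.3186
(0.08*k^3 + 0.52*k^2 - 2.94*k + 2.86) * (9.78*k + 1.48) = 0.7824*k^4 + 5.204*k^3 - 27.9836*k^2 + 23.6196*k + 4.2328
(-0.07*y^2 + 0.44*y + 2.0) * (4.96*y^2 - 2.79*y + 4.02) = -0.3472*y^4 + 2.3777*y^3 + 8.411*y^2 - 3.8112*y + 8.04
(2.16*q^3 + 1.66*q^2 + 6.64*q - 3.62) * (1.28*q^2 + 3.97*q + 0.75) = 2.7648*q^5 + 10.7*q^4 + 16.7094*q^3 + 22.9722*q^2 - 9.3914*q - 2.715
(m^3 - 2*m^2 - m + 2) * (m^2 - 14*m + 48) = m^5 - 16*m^4 + 75*m^3 - 80*m^2 - 76*m + 96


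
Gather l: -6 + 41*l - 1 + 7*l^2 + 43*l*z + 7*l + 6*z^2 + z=7*l^2 + l*(43*z + 48) + 6*z^2 + z - 7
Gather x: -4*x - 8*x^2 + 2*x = -8*x^2 - 2*x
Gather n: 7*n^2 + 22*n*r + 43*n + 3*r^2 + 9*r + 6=7*n^2 + n*(22*r + 43) + 3*r^2 + 9*r + 6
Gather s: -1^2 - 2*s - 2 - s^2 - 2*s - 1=-s^2 - 4*s - 4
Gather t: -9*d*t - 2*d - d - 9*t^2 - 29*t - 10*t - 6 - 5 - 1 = -3*d - 9*t^2 + t*(-9*d - 39) - 12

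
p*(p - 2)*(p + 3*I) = p^3 - 2*p^2 + 3*I*p^2 - 6*I*p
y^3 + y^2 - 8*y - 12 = (y - 3)*(y + 2)^2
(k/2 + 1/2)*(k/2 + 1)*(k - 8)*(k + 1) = k^4/4 - k^3 - 27*k^2/4 - 19*k/2 - 4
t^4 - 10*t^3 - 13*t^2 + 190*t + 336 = (t - 8)*(t - 7)*(t + 2)*(t + 3)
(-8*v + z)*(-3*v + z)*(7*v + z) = 168*v^3 - 53*v^2*z - 4*v*z^2 + z^3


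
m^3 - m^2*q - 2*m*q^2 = m*(m - 2*q)*(m + q)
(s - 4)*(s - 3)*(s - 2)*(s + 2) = s^4 - 7*s^3 + 8*s^2 + 28*s - 48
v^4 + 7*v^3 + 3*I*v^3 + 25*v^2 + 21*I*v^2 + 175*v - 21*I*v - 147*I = (v + 7)*(v - 3*I)*(v - I)*(v + 7*I)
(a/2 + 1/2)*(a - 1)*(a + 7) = a^3/2 + 7*a^2/2 - a/2 - 7/2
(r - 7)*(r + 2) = r^2 - 5*r - 14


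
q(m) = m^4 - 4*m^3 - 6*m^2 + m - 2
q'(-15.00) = -16019.00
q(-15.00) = 62758.00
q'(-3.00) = -179.00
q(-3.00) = 130.00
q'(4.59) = 79.91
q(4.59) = -66.76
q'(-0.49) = 3.53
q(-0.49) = -3.40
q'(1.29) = -25.86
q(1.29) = -16.51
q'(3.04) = -34.00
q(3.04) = -81.38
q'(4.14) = 29.48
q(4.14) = -90.76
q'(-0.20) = 2.89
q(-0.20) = -2.41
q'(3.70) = -5.07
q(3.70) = -95.64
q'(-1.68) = -31.68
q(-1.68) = 6.32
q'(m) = 4*m^3 - 12*m^2 - 12*m + 1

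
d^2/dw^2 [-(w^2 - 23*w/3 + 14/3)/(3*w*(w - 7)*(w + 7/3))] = 2*(-27*w^3 + 54*w^2 + 126*w + 98)/(3*w^3*(27*w^3 + 189*w^2 + 441*w + 343))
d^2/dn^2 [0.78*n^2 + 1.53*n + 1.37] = 1.56000000000000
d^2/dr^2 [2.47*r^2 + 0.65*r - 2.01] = 4.94000000000000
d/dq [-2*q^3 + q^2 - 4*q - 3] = -6*q^2 + 2*q - 4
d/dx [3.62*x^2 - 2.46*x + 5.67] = 7.24*x - 2.46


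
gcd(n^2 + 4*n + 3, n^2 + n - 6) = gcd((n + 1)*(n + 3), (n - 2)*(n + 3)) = n + 3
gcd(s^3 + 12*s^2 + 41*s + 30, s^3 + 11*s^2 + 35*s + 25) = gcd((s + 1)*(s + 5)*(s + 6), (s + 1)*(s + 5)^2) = s^2 + 6*s + 5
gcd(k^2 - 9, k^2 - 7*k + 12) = k - 3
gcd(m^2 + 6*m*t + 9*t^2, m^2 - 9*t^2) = m + 3*t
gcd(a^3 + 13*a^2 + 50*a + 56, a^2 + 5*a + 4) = a + 4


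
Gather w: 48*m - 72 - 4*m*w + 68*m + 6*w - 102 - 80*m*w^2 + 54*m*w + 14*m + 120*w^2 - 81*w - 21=130*m + w^2*(120 - 80*m) + w*(50*m - 75) - 195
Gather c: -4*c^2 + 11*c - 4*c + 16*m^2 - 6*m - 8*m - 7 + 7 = -4*c^2 + 7*c + 16*m^2 - 14*m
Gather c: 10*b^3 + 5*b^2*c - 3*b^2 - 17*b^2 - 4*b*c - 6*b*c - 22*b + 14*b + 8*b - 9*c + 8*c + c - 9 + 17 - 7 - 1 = 10*b^3 - 20*b^2 + c*(5*b^2 - 10*b)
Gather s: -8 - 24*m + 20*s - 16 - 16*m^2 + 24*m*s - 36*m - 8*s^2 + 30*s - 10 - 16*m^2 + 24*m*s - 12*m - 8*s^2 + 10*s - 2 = -32*m^2 - 72*m - 16*s^2 + s*(48*m + 60) - 36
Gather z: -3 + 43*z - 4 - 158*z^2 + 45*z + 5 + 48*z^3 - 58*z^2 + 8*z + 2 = 48*z^3 - 216*z^2 + 96*z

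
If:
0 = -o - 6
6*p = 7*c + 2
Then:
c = 6*p/7 - 2/7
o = -6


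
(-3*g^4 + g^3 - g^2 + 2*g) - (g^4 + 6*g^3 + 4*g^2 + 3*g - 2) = -4*g^4 - 5*g^3 - 5*g^2 - g + 2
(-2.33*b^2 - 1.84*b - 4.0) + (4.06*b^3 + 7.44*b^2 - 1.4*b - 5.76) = 4.06*b^3 + 5.11*b^2 - 3.24*b - 9.76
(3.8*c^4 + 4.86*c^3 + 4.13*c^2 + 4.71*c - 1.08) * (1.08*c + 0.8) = 4.104*c^5 + 8.2888*c^4 + 8.3484*c^3 + 8.3908*c^2 + 2.6016*c - 0.864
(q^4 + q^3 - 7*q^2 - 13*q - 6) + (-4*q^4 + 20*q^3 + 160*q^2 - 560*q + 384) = -3*q^4 + 21*q^3 + 153*q^2 - 573*q + 378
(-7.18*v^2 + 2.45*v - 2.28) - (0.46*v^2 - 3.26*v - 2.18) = -7.64*v^2 + 5.71*v - 0.0999999999999996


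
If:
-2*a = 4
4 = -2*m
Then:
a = -2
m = -2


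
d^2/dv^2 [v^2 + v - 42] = 2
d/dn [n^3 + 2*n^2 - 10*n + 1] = 3*n^2 + 4*n - 10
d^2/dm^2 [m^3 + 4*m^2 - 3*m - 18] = 6*m + 8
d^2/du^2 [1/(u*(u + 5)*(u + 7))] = 2*(6*u^4 + 96*u^3 + 537*u^2 + 1260*u + 1225)/(u^3*(u^6 + 36*u^5 + 537*u^4 + 4248*u^3 + 18795*u^2 + 44100*u + 42875))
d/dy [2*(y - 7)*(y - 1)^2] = 6*(y - 5)*(y - 1)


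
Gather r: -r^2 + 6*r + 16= -r^2 + 6*r + 16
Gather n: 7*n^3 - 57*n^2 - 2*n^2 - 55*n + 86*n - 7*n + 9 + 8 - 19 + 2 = 7*n^3 - 59*n^2 + 24*n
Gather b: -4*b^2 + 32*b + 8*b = -4*b^2 + 40*b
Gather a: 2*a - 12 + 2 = 2*a - 10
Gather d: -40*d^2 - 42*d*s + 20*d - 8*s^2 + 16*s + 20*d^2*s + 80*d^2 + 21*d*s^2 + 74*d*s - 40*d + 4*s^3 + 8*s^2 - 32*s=d^2*(20*s + 40) + d*(21*s^2 + 32*s - 20) + 4*s^3 - 16*s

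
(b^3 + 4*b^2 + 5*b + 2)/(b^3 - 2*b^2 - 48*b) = (b^3 + 4*b^2 + 5*b + 2)/(b*(b^2 - 2*b - 48))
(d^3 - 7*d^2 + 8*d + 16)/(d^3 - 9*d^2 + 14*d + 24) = (d - 4)/(d - 6)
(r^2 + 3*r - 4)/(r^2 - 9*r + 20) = (r^2 + 3*r - 4)/(r^2 - 9*r + 20)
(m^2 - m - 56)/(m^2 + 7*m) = (m - 8)/m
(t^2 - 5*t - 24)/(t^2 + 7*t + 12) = (t - 8)/(t + 4)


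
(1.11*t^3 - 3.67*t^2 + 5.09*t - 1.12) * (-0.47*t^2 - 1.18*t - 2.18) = -0.5217*t^5 + 0.4151*t^4 - 0.4815*t^3 + 2.5208*t^2 - 9.7746*t + 2.4416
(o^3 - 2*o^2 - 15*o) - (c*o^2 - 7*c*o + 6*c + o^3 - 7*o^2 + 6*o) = -c*o^2 + 7*c*o - 6*c + 5*o^2 - 21*o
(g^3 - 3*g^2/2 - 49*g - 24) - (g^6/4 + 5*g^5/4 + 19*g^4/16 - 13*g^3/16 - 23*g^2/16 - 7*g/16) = -g^6/4 - 5*g^5/4 - 19*g^4/16 + 29*g^3/16 - g^2/16 - 777*g/16 - 24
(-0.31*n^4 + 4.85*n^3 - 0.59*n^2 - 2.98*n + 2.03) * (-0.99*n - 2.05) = 0.3069*n^5 - 4.166*n^4 - 9.3584*n^3 + 4.1597*n^2 + 4.0993*n - 4.1615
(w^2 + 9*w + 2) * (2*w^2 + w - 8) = 2*w^4 + 19*w^3 + 5*w^2 - 70*w - 16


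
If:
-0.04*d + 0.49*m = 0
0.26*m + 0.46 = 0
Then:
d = -21.67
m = -1.77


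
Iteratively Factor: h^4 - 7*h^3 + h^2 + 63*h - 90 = (h - 2)*(h^3 - 5*h^2 - 9*h + 45) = (h - 3)*(h - 2)*(h^2 - 2*h - 15) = (h - 5)*(h - 3)*(h - 2)*(h + 3)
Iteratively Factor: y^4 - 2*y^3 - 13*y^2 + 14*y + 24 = (y - 4)*(y^3 + 2*y^2 - 5*y - 6) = (y - 4)*(y - 2)*(y^2 + 4*y + 3) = (y - 4)*(y - 2)*(y + 1)*(y + 3)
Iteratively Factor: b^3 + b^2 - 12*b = (b + 4)*(b^2 - 3*b) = (b - 3)*(b + 4)*(b)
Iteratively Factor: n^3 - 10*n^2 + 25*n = (n)*(n^2 - 10*n + 25) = n*(n - 5)*(n - 5)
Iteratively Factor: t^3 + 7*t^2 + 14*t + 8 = (t + 2)*(t^2 + 5*t + 4) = (t + 2)*(t + 4)*(t + 1)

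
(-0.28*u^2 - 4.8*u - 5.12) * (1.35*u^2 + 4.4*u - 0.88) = -0.378*u^4 - 7.712*u^3 - 27.7856*u^2 - 18.304*u + 4.5056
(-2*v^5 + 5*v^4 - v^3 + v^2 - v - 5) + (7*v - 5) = -2*v^5 + 5*v^4 - v^3 + v^2 + 6*v - 10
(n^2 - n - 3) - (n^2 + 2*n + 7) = -3*n - 10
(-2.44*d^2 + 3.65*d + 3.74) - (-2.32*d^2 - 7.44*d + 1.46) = -0.12*d^2 + 11.09*d + 2.28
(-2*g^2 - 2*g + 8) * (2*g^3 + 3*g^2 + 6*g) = -4*g^5 - 10*g^4 - 2*g^3 + 12*g^2 + 48*g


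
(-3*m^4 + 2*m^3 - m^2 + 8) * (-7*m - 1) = 21*m^5 - 11*m^4 + 5*m^3 + m^2 - 56*m - 8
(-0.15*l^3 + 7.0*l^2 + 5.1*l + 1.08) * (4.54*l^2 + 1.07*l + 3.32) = -0.681*l^5 + 31.6195*l^4 + 30.146*l^3 + 33.6002*l^2 + 18.0876*l + 3.5856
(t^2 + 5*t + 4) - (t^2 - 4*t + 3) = 9*t + 1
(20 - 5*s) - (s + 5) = 15 - 6*s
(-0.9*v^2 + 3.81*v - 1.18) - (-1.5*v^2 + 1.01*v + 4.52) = 0.6*v^2 + 2.8*v - 5.7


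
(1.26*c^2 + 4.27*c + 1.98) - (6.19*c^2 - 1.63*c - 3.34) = -4.93*c^2 + 5.9*c + 5.32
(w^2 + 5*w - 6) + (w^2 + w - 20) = 2*w^2 + 6*w - 26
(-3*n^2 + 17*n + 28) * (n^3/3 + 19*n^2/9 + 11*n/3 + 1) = -n^5 - 2*n^4/3 + 308*n^3/9 + 1066*n^2/9 + 359*n/3 + 28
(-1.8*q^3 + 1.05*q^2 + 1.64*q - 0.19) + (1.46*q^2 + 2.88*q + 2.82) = -1.8*q^3 + 2.51*q^2 + 4.52*q + 2.63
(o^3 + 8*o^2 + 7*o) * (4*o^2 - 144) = 4*o^5 + 32*o^4 - 116*o^3 - 1152*o^2 - 1008*o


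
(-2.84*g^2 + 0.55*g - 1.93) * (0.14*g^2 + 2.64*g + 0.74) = -0.3976*g^4 - 7.4206*g^3 - 0.9198*g^2 - 4.6882*g - 1.4282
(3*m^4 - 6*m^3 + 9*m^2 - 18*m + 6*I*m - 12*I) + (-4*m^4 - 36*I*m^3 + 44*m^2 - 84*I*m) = -m^4 - 6*m^3 - 36*I*m^3 + 53*m^2 - 18*m - 78*I*m - 12*I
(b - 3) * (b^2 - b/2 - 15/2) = b^3 - 7*b^2/2 - 6*b + 45/2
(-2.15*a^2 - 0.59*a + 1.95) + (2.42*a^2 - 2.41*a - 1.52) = 0.27*a^2 - 3.0*a + 0.43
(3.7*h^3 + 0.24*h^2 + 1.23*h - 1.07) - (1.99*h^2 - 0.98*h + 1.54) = 3.7*h^3 - 1.75*h^2 + 2.21*h - 2.61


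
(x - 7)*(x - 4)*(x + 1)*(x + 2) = x^4 - 8*x^3 - 3*x^2 + 62*x + 56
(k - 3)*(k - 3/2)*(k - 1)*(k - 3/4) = k^4 - 25*k^3/4 + 105*k^2/8 - 45*k/4 + 27/8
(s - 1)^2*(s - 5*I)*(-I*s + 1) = -I*s^4 - 4*s^3 + 2*I*s^3 + 8*s^2 - 6*I*s^2 - 4*s + 10*I*s - 5*I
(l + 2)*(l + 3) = l^2 + 5*l + 6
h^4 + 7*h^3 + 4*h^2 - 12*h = h*(h - 1)*(h + 2)*(h + 6)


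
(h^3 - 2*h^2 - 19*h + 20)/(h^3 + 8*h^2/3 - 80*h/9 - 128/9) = 9*(h^2 - 6*h + 5)/(9*h^2 - 12*h - 32)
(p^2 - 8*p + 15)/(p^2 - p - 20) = (p - 3)/(p + 4)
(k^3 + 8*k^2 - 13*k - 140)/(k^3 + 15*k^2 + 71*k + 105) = (k - 4)/(k + 3)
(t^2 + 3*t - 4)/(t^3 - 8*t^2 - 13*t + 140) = (t - 1)/(t^2 - 12*t + 35)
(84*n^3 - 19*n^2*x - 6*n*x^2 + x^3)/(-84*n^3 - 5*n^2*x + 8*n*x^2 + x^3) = (-7*n + x)/(7*n + x)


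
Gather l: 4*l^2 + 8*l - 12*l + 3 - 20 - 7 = 4*l^2 - 4*l - 24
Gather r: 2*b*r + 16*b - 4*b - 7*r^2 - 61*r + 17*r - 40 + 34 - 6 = 12*b - 7*r^2 + r*(2*b - 44) - 12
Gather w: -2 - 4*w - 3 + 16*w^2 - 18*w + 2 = 16*w^2 - 22*w - 3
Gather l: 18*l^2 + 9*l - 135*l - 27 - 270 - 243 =18*l^2 - 126*l - 540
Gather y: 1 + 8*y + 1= 8*y + 2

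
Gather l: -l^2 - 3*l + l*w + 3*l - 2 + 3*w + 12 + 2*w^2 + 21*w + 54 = -l^2 + l*w + 2*w^2 + 24*w + 64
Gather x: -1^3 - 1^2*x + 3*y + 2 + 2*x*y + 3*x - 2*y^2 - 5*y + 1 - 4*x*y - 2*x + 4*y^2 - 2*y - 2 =-2*x*y + 2*y^2 - 4*y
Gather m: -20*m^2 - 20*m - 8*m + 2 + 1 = -20*m^2 - 28*m + 3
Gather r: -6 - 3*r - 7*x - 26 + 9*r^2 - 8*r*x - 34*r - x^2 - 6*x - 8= 9*r^2 + r*(-8*x - 37) - x^2 - 13*x - 40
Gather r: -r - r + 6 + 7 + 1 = 14 - 2*r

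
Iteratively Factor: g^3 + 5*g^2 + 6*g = (g + 2)*(g^2 + 3*g) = (g + 2)*(g + 3)*(g)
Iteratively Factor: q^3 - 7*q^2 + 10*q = (q)*(q^2 - 7*q + 10) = q*(q - 2)*(q - 5)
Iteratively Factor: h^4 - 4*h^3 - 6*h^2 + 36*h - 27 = (h - 3)*(h^3 - h^2 - 9*h + 9) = (h - 3)*(h - 1)*(h^2 - 9) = (h - 3)^2*(h - 1)*(h + 3)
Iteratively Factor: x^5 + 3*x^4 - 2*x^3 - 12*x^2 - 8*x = (x)*(x^4 + 3*x^3 - 2*x^2 - 12*x - 8) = x*(x + 2)*(x^3 + x^2 - 4*x - 4) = x*(x + 2)^2*(x^2 - x - 2) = x*(x + 1)*(x + 2)^2*(x - 2)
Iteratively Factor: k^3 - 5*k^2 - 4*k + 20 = (k - 2)*(k^2 - 3*k - 10) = (k - 5)*(k - 2)*(k + 2)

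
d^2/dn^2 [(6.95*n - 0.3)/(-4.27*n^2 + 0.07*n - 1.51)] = (-(6.95*n - 0.3)*(8.54*n - 0.07)*(17.08*n - 0.14) + (178.059*n - 3.535)*(4.27*n^2 - 0.07*n + 1.51))/(4.27*n^2 - 0.07*n + 1.51)^3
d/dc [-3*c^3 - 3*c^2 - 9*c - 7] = -9*c^2 - 6*c - 9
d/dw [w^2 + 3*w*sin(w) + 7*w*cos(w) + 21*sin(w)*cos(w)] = -7*w*sin(w) + 3*w*cos(w) + 2*w + 3*sin(w) + 7*cos(w) + 21*cos(2*w)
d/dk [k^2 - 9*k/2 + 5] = 2*k - 9/2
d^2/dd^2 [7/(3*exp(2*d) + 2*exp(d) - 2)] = 14*(4*(3*exp(d) + 1)^2*exp(d) - (6*exp(d) + 1)*(3*exp(2*d) + 2*exp(d) - 2))*exp(d)/(3*exp(2*d) + 2*exp(d) - 2)^3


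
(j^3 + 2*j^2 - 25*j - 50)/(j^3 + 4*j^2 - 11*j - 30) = (j - 5)/(j - 3)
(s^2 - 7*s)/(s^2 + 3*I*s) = (s - 7)/(s + 3*I)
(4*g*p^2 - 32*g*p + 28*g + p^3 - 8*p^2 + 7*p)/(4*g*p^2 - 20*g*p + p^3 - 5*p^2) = (p^2 - 8*p + 7)/(p*(p - 5))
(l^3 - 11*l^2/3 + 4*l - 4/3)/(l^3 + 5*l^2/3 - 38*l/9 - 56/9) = 3*(3*l^2 - 5*l + 2)/(9*l^2 + 33*l + 28)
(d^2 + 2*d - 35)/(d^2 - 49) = (d - 5)/(d - 7)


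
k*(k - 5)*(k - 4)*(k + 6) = k^4 - 3*k^3 - 34*k^2 + 120*k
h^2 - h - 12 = (h - 4)*(h + 3)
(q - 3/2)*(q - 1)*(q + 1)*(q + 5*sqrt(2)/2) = q^4 - 3*q^3/2 + 5*sqrt(2)*q^3/2 - 15*sqrt(2)*q^2/4 - q^2 - 5*sqrt(2)*q/2 + 3*q/2 + 15*sqrt(2)/4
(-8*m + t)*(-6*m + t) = 48*m^2 - 14*m*t + t^2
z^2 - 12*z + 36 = (z - 6)^2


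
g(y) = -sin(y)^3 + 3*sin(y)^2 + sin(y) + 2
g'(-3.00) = -0.09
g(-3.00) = 1.92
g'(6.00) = -0.87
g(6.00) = 1.98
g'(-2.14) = 3.33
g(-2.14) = 3.88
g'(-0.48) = -2.14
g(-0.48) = 2.28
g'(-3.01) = -0.16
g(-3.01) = 1.92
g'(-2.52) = 2.85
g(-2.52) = 2.63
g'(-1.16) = -2.80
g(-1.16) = 4.38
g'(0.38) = 2.61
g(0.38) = 2.73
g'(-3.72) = -2.83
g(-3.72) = 3.28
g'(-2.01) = 2.93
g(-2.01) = 4.29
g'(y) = -3*sin(y)^2*cos(y) + 6*sin(y)*cos(y) + cos(y) = (-3*sin(y)^2 + 6*sin(y) + 1)*cos(y)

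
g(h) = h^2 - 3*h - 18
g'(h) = 2*h - 3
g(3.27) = -17.12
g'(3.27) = 3.54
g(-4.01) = 10.11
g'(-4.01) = -11.02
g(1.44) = -20.25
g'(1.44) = -0.12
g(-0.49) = -16.29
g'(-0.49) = -3.98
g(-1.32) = -12.30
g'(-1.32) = -5.64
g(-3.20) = 1.84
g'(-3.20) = -9.40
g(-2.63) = -3.19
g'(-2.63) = -8.26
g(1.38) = -20.24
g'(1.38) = -0.24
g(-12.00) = 162.00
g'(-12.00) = -27.00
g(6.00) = 0.00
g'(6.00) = 9.00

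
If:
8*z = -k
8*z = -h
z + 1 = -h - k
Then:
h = -8/15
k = -8/15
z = 1/15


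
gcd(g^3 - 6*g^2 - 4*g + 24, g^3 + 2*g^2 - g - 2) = g + 2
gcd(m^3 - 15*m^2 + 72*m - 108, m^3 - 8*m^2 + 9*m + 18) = m^2 - 9*m + 18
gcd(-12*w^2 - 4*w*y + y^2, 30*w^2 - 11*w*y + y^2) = -6*w + y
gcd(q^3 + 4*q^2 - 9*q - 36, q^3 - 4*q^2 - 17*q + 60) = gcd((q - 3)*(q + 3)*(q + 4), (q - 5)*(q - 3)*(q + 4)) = q^2 + q - 12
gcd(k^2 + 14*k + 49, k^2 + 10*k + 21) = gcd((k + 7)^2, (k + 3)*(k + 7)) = k + 7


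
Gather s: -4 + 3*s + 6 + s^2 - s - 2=s^2 + 2*s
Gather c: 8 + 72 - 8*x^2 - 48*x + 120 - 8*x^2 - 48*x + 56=-16*x^2 - 96*x + 256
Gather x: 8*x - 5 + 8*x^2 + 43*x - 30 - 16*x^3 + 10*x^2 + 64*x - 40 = -16*x^3 + 18*x^2 + 115*x - 75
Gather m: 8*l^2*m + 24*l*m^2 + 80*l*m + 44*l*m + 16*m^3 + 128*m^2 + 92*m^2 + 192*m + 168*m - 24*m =16*m^3 + m^2*(24*l + 220) + m*(8*l^2 + 124*l + 336)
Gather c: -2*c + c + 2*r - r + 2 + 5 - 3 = -c + r + 4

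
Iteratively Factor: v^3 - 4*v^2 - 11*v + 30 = (v - 5)*(v^2 + v - 6) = (v - 5)*(v + 3)*(v - 2)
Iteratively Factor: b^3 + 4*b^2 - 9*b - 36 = (b + 3)*(b^2 + b - 12) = (b - 3)*(b + 3)*(b + 4)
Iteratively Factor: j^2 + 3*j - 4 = (j - 1)*(j + 4)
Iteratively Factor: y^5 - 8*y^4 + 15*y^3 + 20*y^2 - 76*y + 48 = (y - 4)*(y^4 - 4*y^3 - y^2 + 16*y - 12) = (y - 4)*(y - 2)*(y^3 - 2*y^2 - 5*y + 6) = (y - 4)*(y - 2)*(y + 2)*(y^2 - 4*y + 3) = (y - 4)*(y - 2)*(y - 1)*(y + 2)*(y - 3)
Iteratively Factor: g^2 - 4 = (g - 2)*(g + 2)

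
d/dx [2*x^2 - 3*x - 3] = 4*x - 3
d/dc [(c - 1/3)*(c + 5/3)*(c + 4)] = 3*c^2 + 32*c/3 + 43/9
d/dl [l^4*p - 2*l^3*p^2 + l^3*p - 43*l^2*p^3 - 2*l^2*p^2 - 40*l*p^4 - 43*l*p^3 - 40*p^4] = p*(4*l^3 - 6*l^2*p + 3*l^2 - 86*l*p^2 - 4*l*p - 40*p^3 - 43*p^2)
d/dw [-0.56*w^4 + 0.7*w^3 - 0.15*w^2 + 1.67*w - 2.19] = -2.24*w^3 + 2.1*w^2 - 0.3*w + 1.67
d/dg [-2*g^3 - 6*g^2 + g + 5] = -6*g^2 - 12*g + 1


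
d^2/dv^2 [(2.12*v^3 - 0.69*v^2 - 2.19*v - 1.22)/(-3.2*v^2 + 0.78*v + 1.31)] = (1.4210854715202e-14*v^4 + 27.941984*v^3 + 79.314384*v^2 + 14.983368*v + 9.60571)/(32.768*v^6 - 23.9616*v^5 - 34.40256*v^4 + 19.144008*v^3 + 14.083548*v^2 - 4.015674*v - 2.248091)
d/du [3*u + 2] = 3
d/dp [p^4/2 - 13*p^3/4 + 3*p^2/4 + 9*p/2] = 2*p^3 - 39*p^2/4 + 3*p/2 + 9/2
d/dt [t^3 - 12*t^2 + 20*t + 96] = 3*t^2 - 24*t + 20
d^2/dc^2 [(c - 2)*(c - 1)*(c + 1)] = 6*c - 4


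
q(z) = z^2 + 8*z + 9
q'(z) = 2*z + 8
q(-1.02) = 1.88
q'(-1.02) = 5.96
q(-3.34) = -6.56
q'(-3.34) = 1.32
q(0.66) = 14.72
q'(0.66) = 9.32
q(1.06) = 18.60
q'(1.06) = 10.12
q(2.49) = 35.12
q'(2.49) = 12.98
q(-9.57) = 24.02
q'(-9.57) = -11.14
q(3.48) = 48.95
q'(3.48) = 14.96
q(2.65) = 37.22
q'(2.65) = 13.30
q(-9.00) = 18.00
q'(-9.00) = -10.00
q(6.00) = 93.00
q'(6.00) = 20.00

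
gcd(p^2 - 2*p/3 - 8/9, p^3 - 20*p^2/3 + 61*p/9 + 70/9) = p + 2/3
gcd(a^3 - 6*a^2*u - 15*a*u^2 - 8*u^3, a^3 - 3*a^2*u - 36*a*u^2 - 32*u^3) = -a^2 + 7*a*u + 8*u^2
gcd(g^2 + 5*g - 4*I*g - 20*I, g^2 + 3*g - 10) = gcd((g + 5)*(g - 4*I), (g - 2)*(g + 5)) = g + 5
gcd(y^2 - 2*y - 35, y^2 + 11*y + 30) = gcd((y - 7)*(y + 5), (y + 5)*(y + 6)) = y + 5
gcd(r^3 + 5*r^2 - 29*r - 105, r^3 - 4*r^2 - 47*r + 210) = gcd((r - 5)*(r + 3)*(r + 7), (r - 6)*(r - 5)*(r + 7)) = r^2 + 2*r - 35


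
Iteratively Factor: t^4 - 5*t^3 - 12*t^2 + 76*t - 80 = (t - 2)*(t^3 - 3*t^2 - 18*t + 40) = (t - 2)^2*(t^2 - t - 20) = (t - 5)*(t - 2)^2*(t + 4)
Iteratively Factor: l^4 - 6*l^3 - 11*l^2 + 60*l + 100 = (l + 2)*(l^3 - 8*l^2 + 5*l + 50) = (l - 5)*(l + 2)*(l^2 - 3*l - 10) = (l - 5)*(l + 2)^2*(l - 5)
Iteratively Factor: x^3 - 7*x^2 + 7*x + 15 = (x + 1)*(x^2 - 8*x + 15) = (x - 5)*(x + 1)*(x - 3)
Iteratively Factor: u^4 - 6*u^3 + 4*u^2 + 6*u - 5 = (u - 5)*(u^3 - u^2 - u + 1) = (u - 5)*(u + 1)*(u^2 - 2*u + 1) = (u - 5)*(u - 1)*(u + 1)*(u - 1)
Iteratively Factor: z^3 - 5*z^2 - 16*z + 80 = (z + 4)*(z^2 - 9*z + 20) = (z - 4)*(z + 4)*(z - 5)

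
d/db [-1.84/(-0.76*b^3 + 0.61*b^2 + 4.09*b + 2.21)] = (-4.1952*b^2 + 2.2448*b + 7.5256)/(-0.76*b^3 + 0.61*b^2 + 4.09*b + 2.21)^2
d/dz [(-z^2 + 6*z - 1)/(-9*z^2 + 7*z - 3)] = (47*z^2 - 12*z - 11)/(81*z^4 - 126*z^3 + 103*z^2 - 42*z + 9)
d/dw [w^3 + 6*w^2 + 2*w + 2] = 3*w^2 + 12*w + 2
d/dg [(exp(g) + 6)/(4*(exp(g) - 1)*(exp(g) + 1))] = (-exp(2*g) - 12*exp(g) - 1)*exp(g)/(4*(exp(4*g) - 2*exp(2*g) + 1))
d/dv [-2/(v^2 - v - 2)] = 2*(2*v - 1)/(-v^2 + v + 2)^2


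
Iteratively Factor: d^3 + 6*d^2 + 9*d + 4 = (d + 1)*(d^2 + 5*d + 4) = (d + 1)*(d + 4)*(d + 1)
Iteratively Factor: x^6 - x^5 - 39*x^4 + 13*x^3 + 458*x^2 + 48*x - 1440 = (x + 4)*(x^5 - 5*x^4 - 19*x^3 + 89*x^2 + 102*x - 360) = (x + 3)*(x + 4)*(x^4 - 8*x^3 + 5*x^2 + 74*x - 120) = (x - 4)*(x + 3)*(x + 4)*(x^3 - 4*x^2 - 11*x + 30) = (x - 4)*(x - 2)*(x + 3)*(x + 4)*(x^2 - 2*x - 15) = (x - 4)*(x - 2)*(x + 3)^2*(x + 4)*(x - 5)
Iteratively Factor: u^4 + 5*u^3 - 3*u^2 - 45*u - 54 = (u + 3)*(u^3 + 2*u^2 - 9*u - 18) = (u - 3)*(u + 3)*(u^2 + 5*u + 6) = (u - 3)*(u + 2)*(u + 3)*(u + 3)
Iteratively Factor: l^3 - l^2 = (l - 1)*(l^2) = l*(l - 1)*(l)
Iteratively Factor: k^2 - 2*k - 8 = (k + 2)*(k - 4)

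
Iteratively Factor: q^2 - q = (q)*(q - 1)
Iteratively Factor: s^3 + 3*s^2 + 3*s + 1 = (s + 1)*(s^2 + 2*s + 1) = (s + 1)^2*(s + 1)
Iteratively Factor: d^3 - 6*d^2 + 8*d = (d - 4)*(d^2 - 2*d) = (d - 4)*(d - 2)*(d)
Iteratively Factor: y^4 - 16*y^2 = (y)*(y^3 - 16*y) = y*(y - 4)*(y^2 + 4*y) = y*(y - 4)*(y + 4)*(y)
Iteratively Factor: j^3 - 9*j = (j + 3)*(j^2 - 3*j) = (j - 3)*(j + 3)*(j)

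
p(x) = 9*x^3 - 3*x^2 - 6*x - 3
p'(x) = 27*x^2 - 6*x - 6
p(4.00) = 501.00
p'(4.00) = 402.00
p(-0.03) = -2.82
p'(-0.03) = -5.80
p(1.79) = 28.27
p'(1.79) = 69.77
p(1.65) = 19.36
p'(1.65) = 57.61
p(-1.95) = -69.44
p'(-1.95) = 108.37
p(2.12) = 56.55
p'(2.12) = 102.63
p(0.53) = -5.68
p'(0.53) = -1.60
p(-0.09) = -2.49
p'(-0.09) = -5.24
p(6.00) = 1797.00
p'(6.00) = 930.00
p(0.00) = -3.00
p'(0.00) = -6.00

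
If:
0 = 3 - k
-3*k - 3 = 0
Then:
No Solution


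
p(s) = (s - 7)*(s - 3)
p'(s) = 2*s - 10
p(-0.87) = 30.46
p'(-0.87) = -11.74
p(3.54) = -1.87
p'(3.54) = -2.92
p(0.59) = 15.45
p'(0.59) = -8.82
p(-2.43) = 51.20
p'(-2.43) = -14.86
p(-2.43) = 51.20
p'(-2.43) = -14.86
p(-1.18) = 34.19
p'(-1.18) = -12.36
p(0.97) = 12.24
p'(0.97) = -8.06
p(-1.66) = 40.36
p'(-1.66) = -13.32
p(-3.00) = 60.00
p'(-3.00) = -16.00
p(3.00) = 0.00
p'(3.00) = -4.00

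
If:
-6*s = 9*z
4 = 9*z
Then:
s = -2/3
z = 4/9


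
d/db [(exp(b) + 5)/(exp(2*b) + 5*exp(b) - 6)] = (-(exp(b) + 5)*(2*exp(b) + 5) + exp(2*b) + 5*exp(b) - 6)*exp(b)/(exp(2*b) + 5*exp(b) - 6)^2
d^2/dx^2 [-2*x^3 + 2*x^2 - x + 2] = 4 - 12*x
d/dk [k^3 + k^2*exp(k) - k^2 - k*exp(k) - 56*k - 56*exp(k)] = k^2*exp(k) + 3*k^2 + k*exp(k) - 2*k - 57*exp(k) - 56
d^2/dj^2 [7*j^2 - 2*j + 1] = 14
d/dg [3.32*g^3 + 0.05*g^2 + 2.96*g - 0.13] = 9.96*g^2 + 0.1*g + 2.96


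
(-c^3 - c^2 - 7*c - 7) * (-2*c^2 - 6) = 2*c^5 + 2*c^4 + 20*c^3 + 20*c^2 + 42*c + 42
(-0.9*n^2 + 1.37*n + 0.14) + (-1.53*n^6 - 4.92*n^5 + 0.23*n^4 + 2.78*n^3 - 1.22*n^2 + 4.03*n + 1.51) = -1.53*n^6 - 4.92*n^5 + 0.23*n^4 + 2.78*n^3 - 2.12*n^2 + 5.4*n + 1.65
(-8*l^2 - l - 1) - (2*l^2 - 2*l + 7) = -10*l^2 + l - 8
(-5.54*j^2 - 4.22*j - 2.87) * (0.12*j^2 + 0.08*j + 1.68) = -0.6648*j^4 - 0.9496*j^3 - 9.9892*j^2 - 7.3192*j - 4.8216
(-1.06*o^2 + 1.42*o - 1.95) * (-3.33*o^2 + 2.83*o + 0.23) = 3.5298*o^4 - 7.7284*o^3 + 10.2683*o^2 - 5.1919*o - 0.4485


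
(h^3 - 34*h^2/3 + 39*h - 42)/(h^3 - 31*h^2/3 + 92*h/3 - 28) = (h - 3)/(h - 2)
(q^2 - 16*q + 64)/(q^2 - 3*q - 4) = (-q^2 + 16*q - 64)/(-q^2 + 3*q + 4)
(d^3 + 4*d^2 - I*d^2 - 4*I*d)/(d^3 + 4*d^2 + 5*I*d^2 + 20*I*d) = (d - I)/(d + 5*I)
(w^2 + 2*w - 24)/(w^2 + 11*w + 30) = (w - 4)/(w + 5)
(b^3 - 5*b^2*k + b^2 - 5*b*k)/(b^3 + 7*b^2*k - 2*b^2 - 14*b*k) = (b^2 - 5*b*k + b - 5*k)/(b^2 + 7*b*k - 2*b - 14*k)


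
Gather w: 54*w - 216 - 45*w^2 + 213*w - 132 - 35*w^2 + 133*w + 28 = -80*w^2 + 400*w - 320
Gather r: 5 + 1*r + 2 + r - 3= 2*r + 4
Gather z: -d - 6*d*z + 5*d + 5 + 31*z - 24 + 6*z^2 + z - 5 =4*d + 6*z^2 + z*(32 - 6*d) - 24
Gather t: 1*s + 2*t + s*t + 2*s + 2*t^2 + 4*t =3*s + 2*t^2 + t*(s + 6)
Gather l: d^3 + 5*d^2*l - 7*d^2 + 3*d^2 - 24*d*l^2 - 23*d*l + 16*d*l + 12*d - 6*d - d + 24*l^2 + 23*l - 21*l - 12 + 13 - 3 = d^3 - 4*d^2 + 5*d + l^2*(24 - 24*d) + l*(5*d^2 - 7*d + 2) - 2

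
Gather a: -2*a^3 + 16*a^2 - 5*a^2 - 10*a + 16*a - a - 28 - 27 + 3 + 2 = -2*a^3 + 11*a^2 + 5*a - 50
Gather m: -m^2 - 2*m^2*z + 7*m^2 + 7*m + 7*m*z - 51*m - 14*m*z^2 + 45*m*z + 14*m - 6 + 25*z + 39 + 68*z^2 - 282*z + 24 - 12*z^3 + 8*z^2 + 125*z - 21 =m^2*(6 - 2*z) + m*(-14*z^2 + 52*z - 30) - 12*z^3 + 76*z^2 - 132*z + 36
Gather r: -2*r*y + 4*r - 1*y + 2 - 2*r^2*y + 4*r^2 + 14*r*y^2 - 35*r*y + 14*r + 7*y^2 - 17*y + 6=r^2*(4 - 2*y) + r*(14*y^2 - 37*y + 18) + 7*y^2 - 18*y + 8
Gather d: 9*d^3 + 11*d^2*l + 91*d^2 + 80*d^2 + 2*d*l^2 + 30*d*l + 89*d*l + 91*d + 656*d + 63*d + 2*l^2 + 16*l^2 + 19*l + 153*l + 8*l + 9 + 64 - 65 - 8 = 9*d^3 + d^2*(11*l + 171) + d*(2*l^2 + 119*l + 810) + 18*l^2 + 180*l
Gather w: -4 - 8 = -12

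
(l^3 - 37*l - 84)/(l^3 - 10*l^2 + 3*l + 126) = (l + 4)/(l - 6)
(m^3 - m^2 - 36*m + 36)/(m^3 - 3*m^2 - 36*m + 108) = (m - 1)/(m - 3)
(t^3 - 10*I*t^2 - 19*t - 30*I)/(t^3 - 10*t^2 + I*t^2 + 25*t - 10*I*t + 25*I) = (t^2 - 11*I*t - 30)/(t^2 - 10*t + 25)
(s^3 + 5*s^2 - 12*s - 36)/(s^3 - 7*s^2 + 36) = (s + 6)/(s - 6)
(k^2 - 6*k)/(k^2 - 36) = k/(k + 6)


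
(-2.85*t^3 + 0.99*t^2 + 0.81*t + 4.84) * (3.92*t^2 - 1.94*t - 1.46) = -11.172*t^5 + 9.4098*t^4 + 5.4156*t^3 + 15.956*t^2 - 10.5722*t - 7.0664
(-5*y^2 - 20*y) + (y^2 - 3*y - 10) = -4*y^2 - 23*y - 10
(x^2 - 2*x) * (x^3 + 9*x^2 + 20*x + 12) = x^5 + 7*x^4 + 2*x^3 - 28*x^2 - 24*x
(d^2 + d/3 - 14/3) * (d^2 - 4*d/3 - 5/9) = d^4 - d^3 - 17*d^2/3 + 163*d/27 + 70/27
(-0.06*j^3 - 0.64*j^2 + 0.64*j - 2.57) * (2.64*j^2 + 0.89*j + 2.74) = -0.1584*j^5 - 1.743*j^4 + 0.9556*j^3 - 7.9688*j^2 - 0.5337*j - 7.0418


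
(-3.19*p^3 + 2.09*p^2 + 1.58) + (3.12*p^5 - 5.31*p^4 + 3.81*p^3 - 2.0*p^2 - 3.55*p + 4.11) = 3.12*p^5 - 5.31*p^4 + 0.62*p^3 + 0.0899999999999999*p^2 - 3.55*p + 5.69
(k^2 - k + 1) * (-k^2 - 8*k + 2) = -k^4 - 7*k^3 + 9*k^2 - 10*k + 2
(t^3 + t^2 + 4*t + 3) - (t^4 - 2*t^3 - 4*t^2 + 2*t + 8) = -t^4 + 3*t^3 + 5*t^2 + 2*t - 5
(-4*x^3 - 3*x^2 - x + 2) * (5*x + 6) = -20*x^4 - 39*x^3 - 23*x^2 + 4*x + 12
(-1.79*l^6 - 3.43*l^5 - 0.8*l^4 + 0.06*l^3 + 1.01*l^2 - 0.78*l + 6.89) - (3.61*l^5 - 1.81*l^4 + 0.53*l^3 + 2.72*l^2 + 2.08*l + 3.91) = -1.79*l^6 - 7.04*l^5 + 1.01*l^4 - 0.47*l^3 - 1.71*l^2 - 2.86*l + 2.98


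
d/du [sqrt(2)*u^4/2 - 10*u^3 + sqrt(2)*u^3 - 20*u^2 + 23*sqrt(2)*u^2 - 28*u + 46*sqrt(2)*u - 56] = 2*sqrt(2)*u^3 - 30*u^2 + 3*sqrt(2)*u^2 - 40*u + 46*sqrt(2)*u - 28 + 46*sqrt(2)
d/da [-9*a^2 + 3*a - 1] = 3 - 18*a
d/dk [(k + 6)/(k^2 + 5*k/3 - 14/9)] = 9*(9*k^2 + 15*k - 3*(k + 6)*(6*k + 5) - 14)/(9*k^2 + 15*k - 14)^2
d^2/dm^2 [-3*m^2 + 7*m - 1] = -6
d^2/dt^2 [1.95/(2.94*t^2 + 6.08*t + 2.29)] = (-33.71004*t^2 - 69.71328*t + 1.95*(5.88*t + 6.08)*(11.76*t + 12.16) - 26.25714)/(2.94*t^2 + 6.08*t + 2.29)^3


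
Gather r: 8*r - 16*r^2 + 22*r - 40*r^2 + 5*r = -56*r^2 + 35*r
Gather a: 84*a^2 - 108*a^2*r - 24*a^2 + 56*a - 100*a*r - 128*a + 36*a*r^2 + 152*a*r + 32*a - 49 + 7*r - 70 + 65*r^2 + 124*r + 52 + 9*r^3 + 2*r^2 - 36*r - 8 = a^2*(60 - 108*r) + a*(36*r^2 + 52*r - 40) + 9*r^3 + 67*r^2 + 95*r - 75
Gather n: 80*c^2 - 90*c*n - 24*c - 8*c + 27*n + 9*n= 80*c^2 - 32*c + n*(36 - 90*c)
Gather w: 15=15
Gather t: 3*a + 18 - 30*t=3*a - 30*t + 18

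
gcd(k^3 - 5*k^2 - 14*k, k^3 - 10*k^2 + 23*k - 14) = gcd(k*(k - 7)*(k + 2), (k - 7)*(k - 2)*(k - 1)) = k - 7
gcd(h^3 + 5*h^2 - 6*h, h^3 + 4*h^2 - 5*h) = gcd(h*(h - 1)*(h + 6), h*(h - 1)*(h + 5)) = h^2 - h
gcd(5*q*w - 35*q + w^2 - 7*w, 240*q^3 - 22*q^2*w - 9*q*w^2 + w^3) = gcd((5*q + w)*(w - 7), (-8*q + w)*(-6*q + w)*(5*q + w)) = 5*q + w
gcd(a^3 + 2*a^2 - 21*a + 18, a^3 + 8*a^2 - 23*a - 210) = a + 6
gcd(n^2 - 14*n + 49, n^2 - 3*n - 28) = n - 7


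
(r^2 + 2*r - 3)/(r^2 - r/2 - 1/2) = 2*(r + 3)/(2*r + 1)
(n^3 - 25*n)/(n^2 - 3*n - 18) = n*(25 - n^2)/(-n^2 + 3*n + 18)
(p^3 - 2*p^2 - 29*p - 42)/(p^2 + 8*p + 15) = (p^2 - 5*p - 14)/(p + 5)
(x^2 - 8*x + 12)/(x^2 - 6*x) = (x - 2)/x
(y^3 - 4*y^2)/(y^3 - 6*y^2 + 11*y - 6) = y^2*(y - 4)/(y^3 - 6*y^2 + 11*y - 6)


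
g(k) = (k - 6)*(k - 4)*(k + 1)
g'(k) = (k - 6)*(k - 4) + (k - 6)*(k + 1) + (k - 4)*(k + 1)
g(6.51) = 9.61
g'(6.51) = 23.96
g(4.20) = -1.87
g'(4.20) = -8.68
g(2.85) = 13.95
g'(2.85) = -12.93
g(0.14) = 25.79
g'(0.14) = 11.54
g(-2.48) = -81.33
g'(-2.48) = 77.09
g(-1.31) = -12.03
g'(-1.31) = 42.73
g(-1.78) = -35.08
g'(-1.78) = 55.55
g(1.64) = 27.16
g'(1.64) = -7.45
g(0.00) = 24.00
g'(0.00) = 14.00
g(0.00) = 24.00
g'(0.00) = 14.00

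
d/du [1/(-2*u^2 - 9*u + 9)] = (4*u + 9)/(2*u^2 + 9*u - 9)^2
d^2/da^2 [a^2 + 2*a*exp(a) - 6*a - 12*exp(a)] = 2*a*exp(a) - 8*exp(a) + 2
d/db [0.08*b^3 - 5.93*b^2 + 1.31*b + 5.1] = 0.24*b^2 - 11.86*b + 1.31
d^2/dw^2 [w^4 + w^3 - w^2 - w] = 12*w^2 + 6*w - 2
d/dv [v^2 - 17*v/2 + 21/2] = 2*v - 17/2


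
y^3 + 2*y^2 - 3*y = y*(y - 1)*(y + 3)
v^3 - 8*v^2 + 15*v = v*(v - 5)*(v - 3)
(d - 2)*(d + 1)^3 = d^4 + d^3 - 3*d^2 - 5*d - 2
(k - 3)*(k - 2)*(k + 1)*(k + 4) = k^4 - 15*k^2 + 10*k + 24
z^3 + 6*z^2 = z^2*(z + 6)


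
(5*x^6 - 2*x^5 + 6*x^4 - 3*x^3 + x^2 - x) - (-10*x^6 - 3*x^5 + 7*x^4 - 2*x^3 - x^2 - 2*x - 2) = 15*x^6 + x^5 - x^4 - x^3 + 2*x^2 + x + 2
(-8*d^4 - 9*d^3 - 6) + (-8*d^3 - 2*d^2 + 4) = -8*d^4 - 17*d^3 - 2*d^2 - 2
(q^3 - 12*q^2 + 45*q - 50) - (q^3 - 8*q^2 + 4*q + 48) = -4*q^2 + 41*q - 98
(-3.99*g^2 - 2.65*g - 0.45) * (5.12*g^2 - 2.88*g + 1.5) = -20.4288*g^4 - 2.0768*g^3 - 0.657000000000002*g^2 - 2.679*g - 0.675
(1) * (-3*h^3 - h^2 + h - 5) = -3*h^3 - h^2 + h - 5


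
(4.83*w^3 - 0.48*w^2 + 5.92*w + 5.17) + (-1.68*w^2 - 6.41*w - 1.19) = 4.83*w^3 - 2.16*w^2 - 0.49*w + 3.98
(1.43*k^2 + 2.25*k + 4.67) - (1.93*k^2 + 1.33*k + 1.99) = -0.5*k^2 + 0.92*k + 2.68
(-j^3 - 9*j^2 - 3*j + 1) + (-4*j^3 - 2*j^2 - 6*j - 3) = -5*j^3 - 11*j^2 - 9*j - 2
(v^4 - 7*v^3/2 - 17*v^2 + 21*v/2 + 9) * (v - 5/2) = v^5 - 6*v^4 - 33*v^3/4 + 53*v^2 - 69*v/4 - 45/2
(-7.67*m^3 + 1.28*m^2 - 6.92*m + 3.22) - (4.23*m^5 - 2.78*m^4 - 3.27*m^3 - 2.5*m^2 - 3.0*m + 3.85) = -4.23*m^5 + 2.78*m^4 - 4.4*m^3 + 3.78*m^2 - 3.92*m - 0.63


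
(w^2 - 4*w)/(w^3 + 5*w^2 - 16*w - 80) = w/(w^2 + 9*w + 20)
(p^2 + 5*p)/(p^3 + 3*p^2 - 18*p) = (p + 5)/(p^2 + 3*p - 18)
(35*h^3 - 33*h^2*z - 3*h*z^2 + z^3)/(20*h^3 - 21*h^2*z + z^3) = (-7*h + z)/(-4*h + z)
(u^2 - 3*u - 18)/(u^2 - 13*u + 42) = (u + 3)/(u - 7)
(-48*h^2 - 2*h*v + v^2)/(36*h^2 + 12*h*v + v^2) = (-8*h + v)/(6*h + v)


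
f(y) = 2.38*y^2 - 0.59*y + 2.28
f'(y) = 4.76*y - 0.59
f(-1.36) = 7.48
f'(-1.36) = -7.06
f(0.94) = 3.83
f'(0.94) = 3.88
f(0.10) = 2.24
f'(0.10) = -0.11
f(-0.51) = 3.20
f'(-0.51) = -3.02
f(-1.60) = 9.32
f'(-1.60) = -8.21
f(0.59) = 2.76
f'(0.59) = 2.22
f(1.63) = 7.64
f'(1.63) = 7.17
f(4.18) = 41.40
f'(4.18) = 19.31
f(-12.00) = 352.08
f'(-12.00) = -57.71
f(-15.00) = 546.63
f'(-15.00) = -71.99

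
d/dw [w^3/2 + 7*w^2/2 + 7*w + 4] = 3*w^2/2 + 7*w + 7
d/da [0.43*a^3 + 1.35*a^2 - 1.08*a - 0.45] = 1.29*a^2 + 2.7*a - 1.08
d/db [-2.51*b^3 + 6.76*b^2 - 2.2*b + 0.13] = -7.53*b^2 + 13.52*b - 2.2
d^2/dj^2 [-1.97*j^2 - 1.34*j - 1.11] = -3.94000000000000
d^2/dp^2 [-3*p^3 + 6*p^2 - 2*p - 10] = 12 - 18*p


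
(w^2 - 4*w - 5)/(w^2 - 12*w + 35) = (w + 1)/(w - 7)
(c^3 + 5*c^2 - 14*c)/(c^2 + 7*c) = c - 2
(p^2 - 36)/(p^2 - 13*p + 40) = (p^2 - 36)/(p^2 - 13*p + 40)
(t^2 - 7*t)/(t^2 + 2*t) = (t - 7)/(t + 2)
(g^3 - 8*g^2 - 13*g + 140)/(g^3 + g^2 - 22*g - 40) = (g - 7)/(g + 2)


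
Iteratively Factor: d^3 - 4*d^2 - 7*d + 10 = (d - 5)*(d^2 + d - 2) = (d - 5)*(d - 1)*(d + 2)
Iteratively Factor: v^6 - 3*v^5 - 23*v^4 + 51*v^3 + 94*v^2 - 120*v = (v - 5)*(v^5 + 2*v^4 - 13*v^3 - 14*v^2 + 24*v) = v*(v - 5)*(v^4 + 2*v^3 - 13*v^2 - 14*v + 24) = v*(v - 5)*(v + 2)*(v^3 - 13*v + 12) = v*(v - 5)*(v - 3)*(v + 2)*(v^2 + 3*v - 4) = v*(v - 5)*(v - 3)*(v - 1)*(v + 2)*(v + 4)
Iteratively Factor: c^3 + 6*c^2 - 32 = (c - 2)*(c^2 + 8*c + 16) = (c - 2)*(c + 4)*(c + 4)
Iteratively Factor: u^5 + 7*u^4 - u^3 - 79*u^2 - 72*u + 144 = (u + 4)*(u^4 + 3*u^3 - 13*u^2 - 27*u + 36) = (u - 3)*(u + 4)*(u^3 + 6*u^2 + 5*u - 12) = (u - 3)*(u - 1)*(u + 4)*(u^2 + 7*u + 12) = (u - 3)*(u - 1)*(u + 4)^2*(u + 3)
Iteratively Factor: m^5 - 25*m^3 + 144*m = (m + 4)*(m^4 - 4*m^3 - 9*m^2 + 36*m) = (m - 3)*(m + 4)*(m^3 - m^2 - 12*m) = (m - 4)*(m - 3)*(m + 4)*(m^2 + 3*m) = (m - 4)*(m - 3)*(m + 3)*(m + 4)*(m)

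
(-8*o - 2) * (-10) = 80*o + 20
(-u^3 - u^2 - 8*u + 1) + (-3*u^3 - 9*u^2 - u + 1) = -4*u^3 - 10*u^2 - 9*u + 2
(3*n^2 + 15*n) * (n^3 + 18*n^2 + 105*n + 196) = 3*n^5 + 69*n^4 + 585*n^3 + 2163*n^2 + 2940*n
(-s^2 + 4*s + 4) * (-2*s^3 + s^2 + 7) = 2*s^5 - 9*s^4 - 4*s^3 - 3*s^2 + 28*s + 28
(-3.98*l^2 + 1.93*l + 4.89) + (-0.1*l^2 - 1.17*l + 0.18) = -4.08*l^2 + 0.76*l + 5.07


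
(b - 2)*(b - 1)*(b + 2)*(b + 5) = b^4 + 4*b^3 - 9*b^2 - 16*b + 20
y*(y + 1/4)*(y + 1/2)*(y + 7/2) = y^4 + 17*y^3/4 + 11*y^2/4 + 7*y/16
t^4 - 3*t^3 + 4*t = t*(t - 2)^2*(t + 1)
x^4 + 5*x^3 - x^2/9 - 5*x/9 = x*(x - 1/3)*(x + 1/3)*(x + 5)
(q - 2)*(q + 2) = q^2 - 4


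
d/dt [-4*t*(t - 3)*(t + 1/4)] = -12*t^2 + 22*t + 3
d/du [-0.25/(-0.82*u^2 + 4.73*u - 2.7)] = (1.1825 - 0.41*u)/(0.82*u^2 - 4.73*u + 2.7)^2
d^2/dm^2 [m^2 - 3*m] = 2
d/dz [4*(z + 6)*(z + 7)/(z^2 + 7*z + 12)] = 24*(-z^2 - 10*z - 23)/(z^4 + 14*z^3 + 73*z^2 + 168*z + 144)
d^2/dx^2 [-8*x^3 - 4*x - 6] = -48*x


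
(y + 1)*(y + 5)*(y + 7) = y^3 + 13*y^2 + 47*y + 35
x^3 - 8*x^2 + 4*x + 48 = (x - 6)*(x - 4)*(x + 2)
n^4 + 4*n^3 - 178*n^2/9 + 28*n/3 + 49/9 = (n - 7/3)*(n - 1)*(n + 1/3)*(n + 7)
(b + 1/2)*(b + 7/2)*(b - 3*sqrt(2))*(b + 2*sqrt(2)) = b^4 - sqrt(2)*b^3 + 4*b^3 - 41*b^2/4 - 4*sqrt(2)*b^2 - 48*b - 7*sqrt(2)*b/4 - 21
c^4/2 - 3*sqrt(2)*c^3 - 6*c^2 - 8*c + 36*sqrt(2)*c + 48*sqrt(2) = (c/2 + 1)*(c - 4)*(c + 2)*(c - 6*sqrt(2))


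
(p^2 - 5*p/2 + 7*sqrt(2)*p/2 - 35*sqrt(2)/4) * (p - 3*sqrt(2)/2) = p^3 - 5*p^2/2 + 2*sqrt(2)*p^2 - 21*p/2 - 5*sqrt(2)*p + 105/4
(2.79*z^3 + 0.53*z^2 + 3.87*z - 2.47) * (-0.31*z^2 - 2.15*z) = -0.8649*z^5 - 6.1628*z^4 - 2.3392*z^3 - 7.5548*z^2 + 5.3105*z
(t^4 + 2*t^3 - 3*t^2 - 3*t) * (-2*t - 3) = -2*t^5 - 7*t^4 + 15*t^2 + 9*t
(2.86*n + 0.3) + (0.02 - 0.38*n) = 2.48*n + 0.32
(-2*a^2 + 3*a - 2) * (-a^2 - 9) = 2*a^4 - 3*a^3 + 20*a^2 - 27*a + 18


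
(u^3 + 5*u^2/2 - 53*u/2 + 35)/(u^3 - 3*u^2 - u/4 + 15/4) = 2*(u^2 + 5*u - 14)/(2*u^2 - u - 3)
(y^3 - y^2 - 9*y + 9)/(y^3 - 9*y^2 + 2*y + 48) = (y^2 + 2*y - 3)/(y^2 - 6*y - 16)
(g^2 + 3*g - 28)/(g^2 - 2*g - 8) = (g + 7)/(g + 2)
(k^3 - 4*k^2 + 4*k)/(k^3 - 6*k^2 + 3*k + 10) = k*(k - 2)/(k^2 - 4*k - 5)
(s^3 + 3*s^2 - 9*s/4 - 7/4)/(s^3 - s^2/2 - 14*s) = (2*s^2 - s - 1)/(2*s*(s - 4))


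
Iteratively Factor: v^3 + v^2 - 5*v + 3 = (v - 1)*(v^2 + 2*v - 3) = (v - 1)*(v + 3)*(v - 1)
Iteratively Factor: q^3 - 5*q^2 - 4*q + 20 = (q - 5)*(q^2 - 4) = (q - 5)*(q + 2)*(q - 2)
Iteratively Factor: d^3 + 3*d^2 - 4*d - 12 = (d - 2)*(d^2 + 5*d + 6) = (d - 2)*(d + 2)*(d + 3)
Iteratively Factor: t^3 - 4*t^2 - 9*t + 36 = (t - 4)*(t^2 - 9) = (t - 4)*(t + 3)*(t - 3)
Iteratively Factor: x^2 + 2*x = (x)*(x + 2)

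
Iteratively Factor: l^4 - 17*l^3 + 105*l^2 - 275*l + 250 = (l - 5)*(l^3 - 12*l^2 + 45*l - 50) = (l - 5)^2*(l^2 - 7*l + 10) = (l - 5)^3*(l - 2)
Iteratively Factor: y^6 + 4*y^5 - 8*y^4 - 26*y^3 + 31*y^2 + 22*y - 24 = (y + 1)*(y^5 + 3*y^4 - 11*y^3 - 15*y^2 + 46*y - 24) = (y - 1)*(y + 1)*(y^4 + 4*y^3 - 7*y^2 - 22*y + 24) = (y - 1)*(y + 1)*(y + 3)*(y^3 + y^2 - 10*y + 8) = (y - 2)*(y - 1)*(y + 1)*(y + 3)*(y^2 + 3*y - 4) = (y - 2)*(y - 1)^2*(y + 1)*(y + 3)*(y + 4)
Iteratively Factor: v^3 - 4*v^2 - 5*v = (v - 5)*(v^2 + v) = v*(v - 5)*(v + 1)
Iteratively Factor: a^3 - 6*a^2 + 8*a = (a - 2)*(a^2 - 4*a) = a*(a - 2)*(a - 4)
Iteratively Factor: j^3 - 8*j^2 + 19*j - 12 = (j - 4)*(j^2 - 4*j + 3) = (j - 4)*(j - 3)*(j - 1)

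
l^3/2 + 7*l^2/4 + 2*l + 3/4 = (l/2 + 1/2)*(l + 1)*(l + 3/2)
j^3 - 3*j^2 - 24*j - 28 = (j - 7)*(j + 2)^2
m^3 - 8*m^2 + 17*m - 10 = (m - 5)*(m - 2)*(m - 1)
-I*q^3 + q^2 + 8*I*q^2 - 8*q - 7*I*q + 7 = (q - 7)*(q - 1)*(-I*q + 1)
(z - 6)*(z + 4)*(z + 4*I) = z^3 - 2*z^2 + 4*I*z^2 - 24*z - 8*I*z - 96*I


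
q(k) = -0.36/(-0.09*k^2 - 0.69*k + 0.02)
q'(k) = -0.36*(0.18*k + 0.69)/(-0.09*k^2 - 0.69*k + 0.02)^2 = (-0.0648*k - 0.2484)/(0.09*k^2 + 0.69*k - 0.02)^2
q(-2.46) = -0.31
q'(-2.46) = -0.06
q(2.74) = 0.14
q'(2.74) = -0.07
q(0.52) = 0.99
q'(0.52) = -2.14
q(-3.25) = -0.27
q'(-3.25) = -0.02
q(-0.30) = -1.64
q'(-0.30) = -4.78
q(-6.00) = -0.39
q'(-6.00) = 0.17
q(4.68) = 0.07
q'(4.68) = -0.02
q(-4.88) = -0.29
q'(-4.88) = 0.04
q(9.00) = 0.03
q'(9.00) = -0.00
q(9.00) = 0.03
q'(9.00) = -0.00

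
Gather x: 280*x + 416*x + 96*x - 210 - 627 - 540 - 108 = 792*x - 1485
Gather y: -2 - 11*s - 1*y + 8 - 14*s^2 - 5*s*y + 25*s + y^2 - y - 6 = -14*s^2 + 14*s + y^2 + y*(-5*s - 2)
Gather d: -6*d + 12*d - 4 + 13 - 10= 6*d - 1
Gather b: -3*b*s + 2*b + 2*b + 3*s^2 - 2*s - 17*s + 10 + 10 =b*(4 - 3*s) + 3*s^2 - 19*s + 20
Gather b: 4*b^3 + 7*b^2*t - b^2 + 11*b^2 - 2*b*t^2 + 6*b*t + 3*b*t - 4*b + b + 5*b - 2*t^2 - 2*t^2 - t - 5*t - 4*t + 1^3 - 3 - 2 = 4*b^3 + b^2*(7*t + 10) + b*(-2*t^2 + 9*t + 2) - 4*t^2 - 10*t - 4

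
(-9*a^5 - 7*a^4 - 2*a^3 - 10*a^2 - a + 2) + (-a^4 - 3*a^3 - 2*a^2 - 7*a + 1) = -9*a^5 - 8*a^4 - 5*a^3 - 12*a^2 - 8*a + 3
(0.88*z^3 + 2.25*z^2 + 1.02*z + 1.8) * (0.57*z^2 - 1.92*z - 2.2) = 0.5016*z^5 - 0.4071*z^4 - 5.6746*z^3 - 5.8824*z^2 - 5.7*z - 3.96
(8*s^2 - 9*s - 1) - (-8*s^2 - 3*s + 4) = 16*s^2 - 6*s - 5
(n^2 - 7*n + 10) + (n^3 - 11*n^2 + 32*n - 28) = n^3 - 10*n^2 + 25*n - 18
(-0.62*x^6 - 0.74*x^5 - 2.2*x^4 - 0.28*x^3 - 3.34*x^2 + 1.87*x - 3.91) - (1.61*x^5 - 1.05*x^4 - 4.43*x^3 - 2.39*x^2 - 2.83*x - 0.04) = -0.62*x^6 - 2.35*x^5 - 1.15*x^4 + 4.15*x^3 - 0.95*x^2 + 4.7*x - 3.87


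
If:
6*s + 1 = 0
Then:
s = -1/6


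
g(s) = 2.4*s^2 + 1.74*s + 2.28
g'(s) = 4.8*s + 1.74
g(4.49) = 58.48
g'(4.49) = 23.29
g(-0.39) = 1.97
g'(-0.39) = -0.13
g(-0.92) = 2.71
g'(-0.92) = -2.68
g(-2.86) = 16.93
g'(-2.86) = -11.99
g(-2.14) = 9.55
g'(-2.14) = -8.53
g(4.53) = 59.41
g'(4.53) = 23.48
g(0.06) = 2.39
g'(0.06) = 2.03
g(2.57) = 22.60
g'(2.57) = 14.08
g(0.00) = 2.28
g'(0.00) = 1.74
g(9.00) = 212.34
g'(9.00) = 44.94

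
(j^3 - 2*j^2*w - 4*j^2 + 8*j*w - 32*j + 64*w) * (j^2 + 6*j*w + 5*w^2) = j^5 + 4*j^4*w - 4*j^4 - 7*j^3*w^2 - 16*j^3*w - 32*j^3 - 10*j^2*w^3 + 28*j^2*w^2 - 128*j^2*w + 40*j*w^3 + 224*j*w^2 + 320*w^3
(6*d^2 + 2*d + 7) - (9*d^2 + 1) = -3*d^2 + 2*d + 6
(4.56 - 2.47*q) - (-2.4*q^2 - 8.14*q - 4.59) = 2.4*q^2 + 5.67*q + 9.15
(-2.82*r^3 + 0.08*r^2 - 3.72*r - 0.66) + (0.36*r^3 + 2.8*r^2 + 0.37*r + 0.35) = -2.46*r^3 + 2.88*r^2 - 3.35*r - 0.31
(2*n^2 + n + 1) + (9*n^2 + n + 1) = 11*n^2 + 2*n + 2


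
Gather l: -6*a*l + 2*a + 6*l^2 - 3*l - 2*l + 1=2*a + 6*l^2 + l*(-6*a - 5) + 1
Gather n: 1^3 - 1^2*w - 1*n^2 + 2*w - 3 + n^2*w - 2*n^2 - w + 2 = n^2*(w - 3)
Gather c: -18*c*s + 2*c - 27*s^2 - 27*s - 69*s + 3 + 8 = c*(2 - 18*s) - 27*s^2 - 96*s + 11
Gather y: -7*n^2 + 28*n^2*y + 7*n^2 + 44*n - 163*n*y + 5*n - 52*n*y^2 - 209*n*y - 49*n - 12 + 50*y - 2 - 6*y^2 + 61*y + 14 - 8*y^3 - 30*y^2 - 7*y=-8*y^3 + y^2*(-52*n - 36) + y*(28*n^2 - 372*n + 104)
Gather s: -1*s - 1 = -s - 1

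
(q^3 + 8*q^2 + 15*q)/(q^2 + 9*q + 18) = q*(q + 5)/(q + 6)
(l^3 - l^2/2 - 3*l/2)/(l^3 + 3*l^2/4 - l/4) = 2*(2*l - 3)/(4*l - 1)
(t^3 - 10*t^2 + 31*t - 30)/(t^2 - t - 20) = (t^2 - 5*t + 6)/(t + 4)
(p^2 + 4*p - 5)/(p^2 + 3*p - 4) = (p + 5)/(p + 4)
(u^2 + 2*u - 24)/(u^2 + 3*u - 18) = (u - 4)/(u - 3)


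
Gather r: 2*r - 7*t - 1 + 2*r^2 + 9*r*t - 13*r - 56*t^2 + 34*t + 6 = 2*r^2 + r*(9*t - 11) - 56*t^2 + 27*t + 5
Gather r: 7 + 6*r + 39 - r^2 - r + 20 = -r^2 + 5*r + 66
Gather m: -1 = -1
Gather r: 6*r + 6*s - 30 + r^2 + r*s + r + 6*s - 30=r^2 + r*(s + 7) + 12*s - 60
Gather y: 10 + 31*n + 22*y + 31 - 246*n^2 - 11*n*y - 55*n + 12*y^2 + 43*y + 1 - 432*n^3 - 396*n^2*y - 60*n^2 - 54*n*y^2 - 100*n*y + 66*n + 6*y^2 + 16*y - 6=-432*n^3 - 306*n^2 + 42*n + y^2*(18 - 54*n) + y*(-396*n^2 - 111*n + 81) + 36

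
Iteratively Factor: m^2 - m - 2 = (m + 1)*(m - 2)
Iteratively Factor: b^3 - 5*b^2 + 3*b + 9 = (b + 1)*(b^2 - 6*b + 9) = (b - 3)*(b + 1)*(b - 3)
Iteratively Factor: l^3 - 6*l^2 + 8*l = (l - 2)*(l^2 - 4*l) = (l - 4)*(l - 2)*(l)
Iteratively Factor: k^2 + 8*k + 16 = (k + 4)*(k + 4)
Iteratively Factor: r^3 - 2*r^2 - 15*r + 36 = (r - 3)*(r^2 + r - 12) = (r - 3)*(r + 4)*(r - 3)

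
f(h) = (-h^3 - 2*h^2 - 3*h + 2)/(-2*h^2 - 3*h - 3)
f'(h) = (4*h + 3)*(-h^3 - 2*h^2 - 3*h + 2)/(-2*h^2 - 3*h - 3)^2 + (-3*h^2 - 4*h - 3)/(-2*h^2 - 3*h - 3)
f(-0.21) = -1.04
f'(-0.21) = 1.84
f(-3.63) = -1.86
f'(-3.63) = 0.36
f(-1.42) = -1.84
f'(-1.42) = -0.56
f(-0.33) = -1.26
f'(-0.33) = 1.85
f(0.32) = -0.19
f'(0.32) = 1.30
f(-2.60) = -1.59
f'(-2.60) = 0.13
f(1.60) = 0.93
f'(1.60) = 0.65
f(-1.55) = -1.77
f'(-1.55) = -0.52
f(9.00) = 4.77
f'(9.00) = 0.50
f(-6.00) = -2.88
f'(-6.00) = 0.47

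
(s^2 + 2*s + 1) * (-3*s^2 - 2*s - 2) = -3*s^4 - 8*s^3 - 9*s^2 - 6*s - 2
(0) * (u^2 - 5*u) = 0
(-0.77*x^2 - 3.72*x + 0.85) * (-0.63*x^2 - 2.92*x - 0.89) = 0.4851*x^4 + 4.592*x^3 + 11.0122*x^2 + 0.828800000000001*x - 0.7565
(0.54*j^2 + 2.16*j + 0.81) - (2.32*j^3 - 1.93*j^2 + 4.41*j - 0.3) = -2.32*j^3 + 2.47*j^2 - 2.25*j + 1.11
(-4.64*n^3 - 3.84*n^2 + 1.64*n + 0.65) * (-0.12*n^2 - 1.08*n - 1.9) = 0.5568*n^5 + 5.472*n^4 + 12.7664*n^3 + 5.4468*n^2 - 3.818*n - 1.235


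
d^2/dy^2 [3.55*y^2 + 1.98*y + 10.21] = 7.10000000000000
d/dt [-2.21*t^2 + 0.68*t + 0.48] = 0.68 - 4.42*t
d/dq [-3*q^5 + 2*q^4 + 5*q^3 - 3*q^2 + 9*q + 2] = -15*q^4 + 8*q^3 + 15*q^2 - 6*q + 9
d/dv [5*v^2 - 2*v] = 10*v - 2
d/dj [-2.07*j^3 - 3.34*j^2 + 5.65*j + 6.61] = -6.21*j^2 - 6.68*j + 5.65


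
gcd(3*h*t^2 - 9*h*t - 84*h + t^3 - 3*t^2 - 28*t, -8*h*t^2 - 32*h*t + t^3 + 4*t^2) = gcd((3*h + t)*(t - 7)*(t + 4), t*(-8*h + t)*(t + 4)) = t + 4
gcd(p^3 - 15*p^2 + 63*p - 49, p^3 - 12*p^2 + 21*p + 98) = p^2 - 14*p + 49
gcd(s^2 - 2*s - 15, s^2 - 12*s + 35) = s - 5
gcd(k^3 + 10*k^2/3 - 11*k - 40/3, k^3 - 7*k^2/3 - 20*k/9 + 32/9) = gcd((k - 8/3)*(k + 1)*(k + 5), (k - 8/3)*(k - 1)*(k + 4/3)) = k - 8/3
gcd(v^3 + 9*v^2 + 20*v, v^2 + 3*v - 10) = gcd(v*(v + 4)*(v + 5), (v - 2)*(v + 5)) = v + 5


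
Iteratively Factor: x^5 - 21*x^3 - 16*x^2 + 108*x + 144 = (x - 3)*(x^4 + 3*x^3 - 12*x^2 - 52*x - 48) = (x - 3)*(x + 2)*(x^3 + x^2 - 14*x - 24) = (x - 3)*(x + 2)^2*(x^2 - x - 12) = (x - 4)*(x - 3)*(x + 2)^2*(x + 3)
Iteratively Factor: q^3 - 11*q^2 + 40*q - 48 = (q - 4)*(q^2 - 7*q + 12) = (q - 4)^2*(q - 3)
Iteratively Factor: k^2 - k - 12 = (k - 4)*(k + 3)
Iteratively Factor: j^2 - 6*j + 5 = (j - 5)*(j - 1)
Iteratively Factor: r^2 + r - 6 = (r + 3)*(r - 2)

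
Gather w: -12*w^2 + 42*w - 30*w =-12*w^2 + 12*w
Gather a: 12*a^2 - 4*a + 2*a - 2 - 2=12*a^2 - 2*a - 4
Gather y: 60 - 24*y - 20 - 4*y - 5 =35 - 28*y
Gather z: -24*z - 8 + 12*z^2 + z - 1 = 12*z^2 - 23*z - 9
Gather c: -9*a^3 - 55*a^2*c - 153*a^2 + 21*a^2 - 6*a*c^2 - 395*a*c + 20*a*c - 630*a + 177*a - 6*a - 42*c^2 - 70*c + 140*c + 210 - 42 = -9*a^3 - 132*a^2 - 459*a + c^2*(-6*a - 42) + c*(-55*a^2 - 375*a + 70) + 168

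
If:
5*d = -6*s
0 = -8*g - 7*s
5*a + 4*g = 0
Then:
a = 7*s/10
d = -6*s/5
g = -7*s/8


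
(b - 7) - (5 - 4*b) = 5*b - 12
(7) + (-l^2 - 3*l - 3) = -l^2 - 3*l + 4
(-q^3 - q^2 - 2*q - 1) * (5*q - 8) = -5*q^4 + 3*q^3 - 2*q^2 + 11*q + 8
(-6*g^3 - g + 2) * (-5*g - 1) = 30*g^4 + 6*g^3 + 5*g^2 - 9*g - 2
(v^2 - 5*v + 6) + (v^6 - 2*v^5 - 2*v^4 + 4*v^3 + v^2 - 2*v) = v^6 - 2*v^5 - 2*v^4 + 4*v^3 + 2*v^2 - 7*v + 6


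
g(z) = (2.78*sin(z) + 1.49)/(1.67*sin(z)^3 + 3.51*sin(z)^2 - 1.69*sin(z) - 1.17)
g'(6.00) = 4.74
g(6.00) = -1.55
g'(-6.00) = -2.82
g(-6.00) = -1.70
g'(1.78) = 1.70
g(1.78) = 2.01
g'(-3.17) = 0.71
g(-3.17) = -1.29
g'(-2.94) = -1.47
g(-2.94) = -1.33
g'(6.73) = -6.75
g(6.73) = -2.42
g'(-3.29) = 1.49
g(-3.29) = -1.42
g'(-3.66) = 11.03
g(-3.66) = -3.04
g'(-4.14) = 18.96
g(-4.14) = 4.34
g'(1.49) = -0.58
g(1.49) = 1.86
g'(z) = (2.78*sin(z) + 1.49)*(-5.01*sin(z)^2*cos(z) - 7.02*sin(z)*cos(z) + 1.69*cos(z))/(1.67*sin(z)^3 + 3.51*sin(z)^2 - 1.69*sin(z) - 1.17)^2 + 2.78*cos(z)/(1.67*sin(z)^3 + 3.51*sin(z)^2 - 1.69*sin(z) - 1.17) = (-17.4237*sin(z) + 2.3213*sin(3*z) + 8.61135*cos(2*z) - 9.34585)*cos(z)/(1.67*sin(z)^3 + 3.51*sin(z)^2 - 1.69*sin(z) - 1.17)^2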